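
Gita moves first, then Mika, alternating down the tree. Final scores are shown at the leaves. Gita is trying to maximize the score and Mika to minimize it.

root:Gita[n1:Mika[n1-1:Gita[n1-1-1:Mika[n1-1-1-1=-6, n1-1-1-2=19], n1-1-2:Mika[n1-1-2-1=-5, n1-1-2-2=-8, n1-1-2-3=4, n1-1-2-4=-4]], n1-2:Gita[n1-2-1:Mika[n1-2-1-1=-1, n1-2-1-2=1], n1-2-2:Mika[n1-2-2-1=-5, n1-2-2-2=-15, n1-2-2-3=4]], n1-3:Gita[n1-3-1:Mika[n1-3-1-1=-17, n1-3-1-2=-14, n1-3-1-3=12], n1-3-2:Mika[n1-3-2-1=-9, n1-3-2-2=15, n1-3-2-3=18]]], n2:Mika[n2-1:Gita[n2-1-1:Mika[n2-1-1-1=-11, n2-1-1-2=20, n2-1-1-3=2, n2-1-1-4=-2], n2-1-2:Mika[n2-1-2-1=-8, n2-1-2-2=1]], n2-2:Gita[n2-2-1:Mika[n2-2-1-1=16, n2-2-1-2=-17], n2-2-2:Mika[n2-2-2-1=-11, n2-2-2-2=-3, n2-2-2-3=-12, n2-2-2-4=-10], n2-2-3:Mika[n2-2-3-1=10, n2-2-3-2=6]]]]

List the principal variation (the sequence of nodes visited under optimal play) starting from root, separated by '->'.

n1-1-1 (Mika): min(-6, 19) = -6
n1-1-2 (Mika): min(-5, -8, 4, -4) = -8
n1-1 (Gita): max(-6, -8) = -6
n1-2-1 (Mika): min(-1, 1) = -1
n1-2-2 (Mika): min(-5, -15, 4) = -15
n1-2 (Gita): max(-1, -15) = -1
n1-3-1 (Mika): min(-17, -14, 12) = -17
n1-3-2 (Mika): min(-9, 15, 18) = -9
n1-3 (Gita): max(-17, -9) = -9
n1 (Mika): min(-6, -1, -9) = -9
n2-1-1 (Mika): min(-11, 20, 2, -2) = -11
n2-1-2 (Mika): min(-8, 1) = -8
n2-1 (Gita): max(-11, -8) = -8
n2-2-1 (Mika): min(16, -17) = -17
n2-2-2 (Mika): min(-11, -3, -12, -10) = -12
n2-2-3 (Mika): min(10, 6) = 6
n2-2 (Gita): max(-17, -12, 6) = 6
n2 (Mika): min(-8, 6) = -8
root (Gita): max(-9, -8) = -8
At root, Gita picks n2 (highest: -8).
At n2, Mika picks n2-1 (lowest: -8).
At n2-1, Gita picks n2-1-2 (highest: -8).
At n2-1-2, Mika picks n2-1-2-1 (lowest: -8).
Terminal value -8.

root -> n2 -> n2-1 -> n2-1-2 -> n2-1-2-1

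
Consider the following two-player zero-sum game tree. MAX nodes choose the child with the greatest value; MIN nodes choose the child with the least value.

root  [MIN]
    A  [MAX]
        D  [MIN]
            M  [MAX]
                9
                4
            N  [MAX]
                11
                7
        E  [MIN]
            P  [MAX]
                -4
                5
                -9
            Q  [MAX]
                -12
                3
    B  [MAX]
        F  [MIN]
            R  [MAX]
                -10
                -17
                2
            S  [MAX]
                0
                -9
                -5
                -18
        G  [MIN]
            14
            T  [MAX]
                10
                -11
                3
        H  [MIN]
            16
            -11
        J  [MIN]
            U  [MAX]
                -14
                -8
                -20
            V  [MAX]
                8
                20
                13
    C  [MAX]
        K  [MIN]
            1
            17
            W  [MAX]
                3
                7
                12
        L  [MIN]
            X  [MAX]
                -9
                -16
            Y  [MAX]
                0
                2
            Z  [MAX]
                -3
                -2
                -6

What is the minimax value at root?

1

M (MAX): max(9, 4) = 9
N (MAX): max(11, 7) = 11
D (MIN): min(9, 11) = 9
P (MAX): max(-4, 5, -9) = 5
Q (MAX): max(-12, 3) = 3
E (MIN): min(5, 3) = 3
A (MAX): max(9, 3) = 9
R (MAX): max(-10, -17, 2) = 2
S (MAX): max(0, -9, -5, -18) = 0
F (MIN): min(2, 0) = 0
T (MAX): max(10, -11, 3) = 10
G (MIN): min(14, 10) = 10
H (MIN): min(16, -11) = -11
U (MAX): max(-14, -8, -20) = -8
V (MAX): max(8, 20, 13) = 20
J (MIN): min(-8, 20) = -8
B (MAX): max(0, 10, -11, -8) = 10
W (MAX): max(3, 7, 12) = 12
K (MIN): min(1, 17, 12) = 1
X (MAX): max(-9, -16) = -9
Y (MAX): max(0, 2) = 2
Z (MAX): max(-3, -2, -6) = -2
L (MIN): min(-9, 2, -2) = -9
C (MAX): max(1, -9) = 1
root (MIN): min(9, 10, 1) = 1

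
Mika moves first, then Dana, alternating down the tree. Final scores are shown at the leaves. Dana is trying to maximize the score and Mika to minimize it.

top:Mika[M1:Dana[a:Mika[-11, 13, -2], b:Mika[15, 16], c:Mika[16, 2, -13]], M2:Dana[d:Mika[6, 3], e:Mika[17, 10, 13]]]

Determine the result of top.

a (Mika): min(-11, 13, -2) = -11
b (Mika): min(15, 16) = 15
c (Mika): min(16, 2, -13) = -13
M1 (Dana): max(-11, 15, -13) = 15
d (Mika): min(6, 3) = 3
e (Mika): min(17, 10, 13) = 10
M2 (Dana): max(3, 10) = 10
top (Mika): min(15, 10) = 10

10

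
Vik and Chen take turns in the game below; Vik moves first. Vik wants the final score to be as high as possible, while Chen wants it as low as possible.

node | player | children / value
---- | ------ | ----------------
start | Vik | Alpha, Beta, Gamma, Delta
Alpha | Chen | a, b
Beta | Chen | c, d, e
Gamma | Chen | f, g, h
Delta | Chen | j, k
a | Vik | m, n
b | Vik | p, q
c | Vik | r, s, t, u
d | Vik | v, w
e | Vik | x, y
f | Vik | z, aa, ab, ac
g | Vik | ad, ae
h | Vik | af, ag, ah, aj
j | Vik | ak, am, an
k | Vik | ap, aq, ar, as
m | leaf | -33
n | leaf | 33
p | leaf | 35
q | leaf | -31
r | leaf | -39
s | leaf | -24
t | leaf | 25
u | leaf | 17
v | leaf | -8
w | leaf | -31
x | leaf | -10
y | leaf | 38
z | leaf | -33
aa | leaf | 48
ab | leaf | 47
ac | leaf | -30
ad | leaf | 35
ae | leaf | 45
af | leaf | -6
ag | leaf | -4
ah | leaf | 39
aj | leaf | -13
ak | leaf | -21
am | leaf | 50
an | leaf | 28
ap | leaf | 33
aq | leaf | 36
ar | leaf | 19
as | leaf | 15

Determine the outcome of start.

39

a (Vik): max(-33, 33) = 33
b (Vik): max(35, -31) = 35
Alpha (Chen): min(33, 35) = 33
c (Vik): max(-39, -24, 25, 17) = 25
d (Vik): max(-8, -31) = -8
e (Vik): max(-10, 38) = 38
Beta (Chen): min(25, -8, 38) = -8
f (Vik): max(-33, 48, 47, -30) = 48
g (Vik): max(35, 45) = 45
h (Vik): max(-6, -4, 39, -13) = 39
Gamma (Chen): min(48, 45, 39) = 39
j (Vik): max(-21, 50, 28) = 50
k (Vik): max(33, 36, 19, 15) = 36
Delta (Chen): min(50, 36) = 36
start (Vik): max(33, -8, 39, 36) = 39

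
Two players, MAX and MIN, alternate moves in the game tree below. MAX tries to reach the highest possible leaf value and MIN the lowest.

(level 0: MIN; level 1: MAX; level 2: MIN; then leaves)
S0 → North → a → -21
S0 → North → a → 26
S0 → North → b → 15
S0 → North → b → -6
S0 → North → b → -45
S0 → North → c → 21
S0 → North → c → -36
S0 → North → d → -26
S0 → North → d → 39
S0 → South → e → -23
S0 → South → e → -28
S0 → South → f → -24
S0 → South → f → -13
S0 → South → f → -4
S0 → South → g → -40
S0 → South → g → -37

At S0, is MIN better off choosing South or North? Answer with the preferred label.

e (MIN): min(-23, -28) = -28
f (MIN): min(-24, -13, -4) = -24
g (MIN): min(-40, -37) = -40
South (MAX): max(-28, -24, -40) = -24
a (MIN): min(-21, 26) = -21
b (MIN): min(15, -6, -45) = -45
c (MIN): min(21, -36) = -36
d (MIN): min(-26, 39) = -26
North (MAX): max(-21, -45, -36, -26) = -21
MIN prefers the lower value; South=-24, North=-21. South is better since -24 < -21.

South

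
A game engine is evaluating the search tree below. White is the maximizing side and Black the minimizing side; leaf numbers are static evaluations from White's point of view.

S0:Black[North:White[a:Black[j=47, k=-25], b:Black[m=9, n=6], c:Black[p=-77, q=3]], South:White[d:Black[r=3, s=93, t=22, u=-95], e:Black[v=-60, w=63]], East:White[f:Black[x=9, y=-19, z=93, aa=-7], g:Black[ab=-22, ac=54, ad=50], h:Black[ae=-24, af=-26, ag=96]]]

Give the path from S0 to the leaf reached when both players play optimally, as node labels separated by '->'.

S0 -> South -> e -> v

a (Black): min(47, -25) = -25
b (Black): min(9, 6) = 6
c (Black): min(-77, 3) = -77
North (White): max(-25, 6, -77) = 6
d (Black): min(3, 93, 22, -95) = -95
e (Black): min(-60, 63) = -60
South (White): max(-95, -60) = -60
f (Black): min(9, -19, 93, -7) = -19
g (Black): min(-22, 54, 50) = -22
h (Black): min(-24, -26, 96) = -26
East (White): max(-19, -22, -26) = -19
S0 (Black): min(6, -60, -19) = -60
At S0, Black picks South (lowest: -60).
At South, White picks e (highest: -60).
At e, Black picks v (lowest: -60).
Terminal value -60.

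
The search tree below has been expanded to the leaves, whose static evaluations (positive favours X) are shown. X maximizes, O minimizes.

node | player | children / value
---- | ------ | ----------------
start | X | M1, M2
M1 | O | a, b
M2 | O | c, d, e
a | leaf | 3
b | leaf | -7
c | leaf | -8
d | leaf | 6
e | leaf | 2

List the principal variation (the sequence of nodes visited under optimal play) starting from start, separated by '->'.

M1 (O): min(3, -7) = -7
M2 (O): min(-8, 6, 2) = -8
start (X): max(-7, -8) = -7
At start, X picks M1 (highest: -7).
At M1, O picks b (lowest: -7).
Terminal value -7.

start -> M1 -> b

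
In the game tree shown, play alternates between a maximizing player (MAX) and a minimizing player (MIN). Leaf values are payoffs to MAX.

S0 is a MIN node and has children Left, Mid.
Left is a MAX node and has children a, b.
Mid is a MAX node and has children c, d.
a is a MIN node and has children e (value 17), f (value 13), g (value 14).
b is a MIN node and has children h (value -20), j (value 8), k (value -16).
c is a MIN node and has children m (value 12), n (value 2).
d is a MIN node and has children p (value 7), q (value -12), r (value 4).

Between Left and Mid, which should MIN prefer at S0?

Mid

a (MIN): min(17, 13, 14) = 13
b (MIN): min(-20, 8, -16) = -20
Left (MAX): max(13, -20) = 13
c (MIN): min(12, 2) = 2
d (MIN): min(7, -12, 4) = -12
Mid (MAX): max(2, -12) = 2
MIN prefers the lower value; Left=13, Mid=2. Mid is better since 2 < 13.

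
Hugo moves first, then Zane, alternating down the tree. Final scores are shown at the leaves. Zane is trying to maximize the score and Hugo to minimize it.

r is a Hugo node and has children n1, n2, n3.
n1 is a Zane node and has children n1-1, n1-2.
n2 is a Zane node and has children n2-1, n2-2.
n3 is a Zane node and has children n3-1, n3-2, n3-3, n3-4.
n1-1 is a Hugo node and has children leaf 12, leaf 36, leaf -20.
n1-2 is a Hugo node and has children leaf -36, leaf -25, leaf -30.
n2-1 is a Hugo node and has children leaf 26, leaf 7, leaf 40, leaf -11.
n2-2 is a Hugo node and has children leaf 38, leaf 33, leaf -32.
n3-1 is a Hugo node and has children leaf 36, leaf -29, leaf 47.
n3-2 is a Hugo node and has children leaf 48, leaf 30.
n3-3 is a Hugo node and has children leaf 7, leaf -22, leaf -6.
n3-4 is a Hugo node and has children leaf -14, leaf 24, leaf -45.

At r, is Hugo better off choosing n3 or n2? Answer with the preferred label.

n2

n3-1 (Hugo): min(36, -29, 47) = -29
n3-2 (Hugo): min(48, 30) = 30
n3-3 (Hugo): min(7, -22, -6) = -22
n3-4 (Hugo): min(-14, 24, -45) = -45
n3 (Zane): max(-29, 30, -22, -45) = 30
n2-1 (Hugo): min(26, 7, 40, -11) = -11
n2-2 (Hugo): min(38, 33, -32) = -32
n2 (Zane): max(-11, -32) = -11
Hugo prefers the lower value; n3=30, n2=-11. n2 is better since -11 < 30.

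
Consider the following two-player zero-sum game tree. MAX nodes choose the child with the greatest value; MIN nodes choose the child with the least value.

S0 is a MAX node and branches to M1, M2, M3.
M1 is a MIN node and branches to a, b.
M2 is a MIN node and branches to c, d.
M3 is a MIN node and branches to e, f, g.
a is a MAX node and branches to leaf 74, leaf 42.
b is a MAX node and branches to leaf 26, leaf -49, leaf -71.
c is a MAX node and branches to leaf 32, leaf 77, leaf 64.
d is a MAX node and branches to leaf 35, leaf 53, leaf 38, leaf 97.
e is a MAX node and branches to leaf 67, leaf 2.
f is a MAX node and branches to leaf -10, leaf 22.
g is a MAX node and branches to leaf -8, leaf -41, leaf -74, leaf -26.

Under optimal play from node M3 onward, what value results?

-8

e (MAX): max(67, 2) = 67
f (MAX): max(-10, 22) = 22
g (MAX): max(-8, -41, -74, -26) = -8
M3 (MIN): min(67, 22, -8) = -8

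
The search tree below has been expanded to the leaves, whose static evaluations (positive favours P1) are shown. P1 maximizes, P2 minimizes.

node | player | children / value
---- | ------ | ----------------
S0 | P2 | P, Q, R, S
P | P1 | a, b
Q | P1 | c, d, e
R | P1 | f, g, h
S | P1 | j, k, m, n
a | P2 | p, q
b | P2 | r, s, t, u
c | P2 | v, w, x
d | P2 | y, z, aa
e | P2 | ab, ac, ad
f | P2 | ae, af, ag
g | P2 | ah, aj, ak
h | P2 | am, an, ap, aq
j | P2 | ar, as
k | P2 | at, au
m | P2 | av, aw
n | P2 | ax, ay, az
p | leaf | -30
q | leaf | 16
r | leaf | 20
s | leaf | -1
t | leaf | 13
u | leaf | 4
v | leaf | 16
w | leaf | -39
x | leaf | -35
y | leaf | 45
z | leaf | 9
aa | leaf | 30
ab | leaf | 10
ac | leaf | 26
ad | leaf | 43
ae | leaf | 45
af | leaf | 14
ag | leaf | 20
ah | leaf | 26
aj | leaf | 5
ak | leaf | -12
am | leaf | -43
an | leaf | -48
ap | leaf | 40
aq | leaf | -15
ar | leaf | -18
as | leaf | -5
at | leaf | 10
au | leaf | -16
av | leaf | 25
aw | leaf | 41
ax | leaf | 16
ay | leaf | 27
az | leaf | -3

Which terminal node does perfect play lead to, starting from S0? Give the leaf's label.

s

a (P2): min(-30, 16) = -30
b (P2): min(20, -1, 13, 4) = -1
P (P1): max(-30, -1) = -1
c (P2): min(16, -39, -35) = -39
d (P2): min(45, 9, 30) = 9
e (P2): min(10, 26, 43) = 10
Q (P1): max(-39, 9, 10) = 10
f (P2): min(45, 14, 20) = 14
g (P2): min(26, 5, -12) = -12
h (P2): min(-43, -48, 40, -15) = -48
R (P1): max(14, -12, -48) = 14
j (P2): min(-18, -5) = -18
k (P2): min(10, -16) = -16
m (P2): min(25, 41) = 25
n (P2): min(16, 27, -3) = -3
S (P1): max(-18, -16, 25, -3) = 25
S0 (P2): min(-1, 10, 14, 25) = -1
At S0, P2 picks P (lowest: -1).
At P, P1 picks b (highest: -1).
At b, P2 picks s (lowest: -1).
Terminal value -1.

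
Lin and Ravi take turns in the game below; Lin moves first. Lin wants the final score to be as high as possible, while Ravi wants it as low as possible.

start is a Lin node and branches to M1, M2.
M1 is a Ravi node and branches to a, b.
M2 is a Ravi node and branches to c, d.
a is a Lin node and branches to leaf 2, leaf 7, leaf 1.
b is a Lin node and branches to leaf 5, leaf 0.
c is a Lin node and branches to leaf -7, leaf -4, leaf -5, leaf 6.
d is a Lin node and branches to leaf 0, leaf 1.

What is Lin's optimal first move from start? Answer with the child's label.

M1

a (Lin): max(2, 7, 1) = 7
b (Lin): max(5, 0) = 5
M1 (Ravi): min(7, 5) = 5
c (Lin): max(-7, -4, -5, 6) = 6
d (Lin): max(0, 1) = 1
M2 (Ravi): min(6, 1) = 1
start (Lin): max(5, 1) = 5
Lin at start wants the highest of {M1=5, M2=1}, so chooses M1.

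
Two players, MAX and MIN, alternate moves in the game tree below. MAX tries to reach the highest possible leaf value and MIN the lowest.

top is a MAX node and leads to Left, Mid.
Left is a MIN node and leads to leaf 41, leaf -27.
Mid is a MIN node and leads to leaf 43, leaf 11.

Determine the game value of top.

11

Left (MIN): min(41, -27) = -27
Mid (MIN): min(43, 11) = 11
top (MAX): max(-27, 11) = 11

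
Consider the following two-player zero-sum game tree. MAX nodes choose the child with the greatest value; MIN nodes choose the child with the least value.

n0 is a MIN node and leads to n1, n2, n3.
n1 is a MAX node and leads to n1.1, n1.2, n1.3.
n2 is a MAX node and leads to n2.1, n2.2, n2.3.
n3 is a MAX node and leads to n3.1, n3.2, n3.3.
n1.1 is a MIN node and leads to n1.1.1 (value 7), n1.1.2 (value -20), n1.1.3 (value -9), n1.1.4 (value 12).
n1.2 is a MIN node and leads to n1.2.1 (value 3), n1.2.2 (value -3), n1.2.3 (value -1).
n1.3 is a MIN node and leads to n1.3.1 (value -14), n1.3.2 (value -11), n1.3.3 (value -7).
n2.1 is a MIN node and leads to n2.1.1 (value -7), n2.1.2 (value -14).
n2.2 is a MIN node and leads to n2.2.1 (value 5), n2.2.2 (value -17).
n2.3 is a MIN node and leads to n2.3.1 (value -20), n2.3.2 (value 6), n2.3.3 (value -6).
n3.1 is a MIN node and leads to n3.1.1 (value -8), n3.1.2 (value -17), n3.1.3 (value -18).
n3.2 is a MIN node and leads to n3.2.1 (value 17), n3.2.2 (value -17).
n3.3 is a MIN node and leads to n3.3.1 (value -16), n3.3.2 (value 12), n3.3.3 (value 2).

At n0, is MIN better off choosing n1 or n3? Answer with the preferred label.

n3

n1.1 (MIN): min(7, -20, -9, 12) = -20
n1.2 (MIN): min(3, -3, -1) = -3
n1.3 (MIN): min(-14, -11, -7) = -14
n1 (MAX): max(-20, -3, -14) = -3
n3.1 (MIN): min(-8, -17, -18) = -18
n3.2 (MIN): min(17, -17) = -17
n3.3 (MIN): min(-16, 12, 2) = -16
n3 (MAX): max(-18, -17, -16) = -16
MIN prefers the lower value; n1=-3, n3=-16. n3 is better since -16 < -3.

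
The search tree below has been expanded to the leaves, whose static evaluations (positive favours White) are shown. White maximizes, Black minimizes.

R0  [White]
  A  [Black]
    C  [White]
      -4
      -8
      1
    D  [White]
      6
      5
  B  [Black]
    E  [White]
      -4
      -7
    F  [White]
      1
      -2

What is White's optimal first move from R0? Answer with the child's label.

A

C (White): max(-4, -8, 1) = 1
D (White): max(6, 5) = 6
A (Black): min(1, 6) = 1
E (White): max(-4, -7) = -4
F (White): max(1, -2) = 1
B (Black): min(-4, 1) = -4
R0 (White): max(1, -4) = 1
White at R0 wants the highest of {A=1, B=-4}, so chooses A.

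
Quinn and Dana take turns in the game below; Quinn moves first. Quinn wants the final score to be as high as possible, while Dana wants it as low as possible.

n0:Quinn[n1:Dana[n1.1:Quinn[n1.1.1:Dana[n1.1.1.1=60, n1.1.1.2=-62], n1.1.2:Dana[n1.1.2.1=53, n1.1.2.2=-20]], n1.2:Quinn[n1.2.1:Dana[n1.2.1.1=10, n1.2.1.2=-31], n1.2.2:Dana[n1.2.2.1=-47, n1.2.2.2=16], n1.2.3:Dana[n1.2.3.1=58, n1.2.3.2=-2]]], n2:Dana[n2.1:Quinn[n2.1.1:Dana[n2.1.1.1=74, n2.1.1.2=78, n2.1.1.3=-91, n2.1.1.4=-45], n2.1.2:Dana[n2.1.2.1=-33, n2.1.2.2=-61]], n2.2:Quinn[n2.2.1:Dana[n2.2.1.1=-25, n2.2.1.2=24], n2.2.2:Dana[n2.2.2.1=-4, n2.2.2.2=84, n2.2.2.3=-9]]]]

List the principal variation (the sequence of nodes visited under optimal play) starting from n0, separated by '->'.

n1.1.1 (Dana): min(60, -62) = -62
n1.1.2 (Dana): min(53, -20) = -20
n1.1 (Quinn): max(-62, -20) = -20
n1.2.1 (Dana): min(10, -31) = -31
n1.2.2 (Dana): min(-47, 16) = -47
n1.2.3 (Dana): min(58, -2) = -2
n1.2 (Quinn): max(-31, -47, -2) = -2
n1 (Dana): min(-20, -2) = -20
n2.1.1 (Dana): min(74, 78, -91, -45) = -91
n2.1.2 (Dana): min(-33, -61) = -61
n2.1 (Quinn): max(-91, -61) = -61
n2.2.1 (Dana): min(-25, 24) = -25
n2.2.2 (Dana): min(-4, 84, -9) = -9
n2.2 (Quinn): max(-25, -9) = -9
n2 (Dana): min(-61, -9) = -61
n0 (Quinn): max(-20, -61) = -20
At n0, Quinn picks n1 (highest: -20).
At n1, Dana picks n1.1 (lowest: -20).
At n1.1, Quinn picks n1.1.2 (highest: -20).
At n1.1.2, Dana picks n1.1.2.2 (lowest: -20).
Terminal value -20.

n0 -> n1 -> n1.1 -> n1.1.2 -> n1.1.2.2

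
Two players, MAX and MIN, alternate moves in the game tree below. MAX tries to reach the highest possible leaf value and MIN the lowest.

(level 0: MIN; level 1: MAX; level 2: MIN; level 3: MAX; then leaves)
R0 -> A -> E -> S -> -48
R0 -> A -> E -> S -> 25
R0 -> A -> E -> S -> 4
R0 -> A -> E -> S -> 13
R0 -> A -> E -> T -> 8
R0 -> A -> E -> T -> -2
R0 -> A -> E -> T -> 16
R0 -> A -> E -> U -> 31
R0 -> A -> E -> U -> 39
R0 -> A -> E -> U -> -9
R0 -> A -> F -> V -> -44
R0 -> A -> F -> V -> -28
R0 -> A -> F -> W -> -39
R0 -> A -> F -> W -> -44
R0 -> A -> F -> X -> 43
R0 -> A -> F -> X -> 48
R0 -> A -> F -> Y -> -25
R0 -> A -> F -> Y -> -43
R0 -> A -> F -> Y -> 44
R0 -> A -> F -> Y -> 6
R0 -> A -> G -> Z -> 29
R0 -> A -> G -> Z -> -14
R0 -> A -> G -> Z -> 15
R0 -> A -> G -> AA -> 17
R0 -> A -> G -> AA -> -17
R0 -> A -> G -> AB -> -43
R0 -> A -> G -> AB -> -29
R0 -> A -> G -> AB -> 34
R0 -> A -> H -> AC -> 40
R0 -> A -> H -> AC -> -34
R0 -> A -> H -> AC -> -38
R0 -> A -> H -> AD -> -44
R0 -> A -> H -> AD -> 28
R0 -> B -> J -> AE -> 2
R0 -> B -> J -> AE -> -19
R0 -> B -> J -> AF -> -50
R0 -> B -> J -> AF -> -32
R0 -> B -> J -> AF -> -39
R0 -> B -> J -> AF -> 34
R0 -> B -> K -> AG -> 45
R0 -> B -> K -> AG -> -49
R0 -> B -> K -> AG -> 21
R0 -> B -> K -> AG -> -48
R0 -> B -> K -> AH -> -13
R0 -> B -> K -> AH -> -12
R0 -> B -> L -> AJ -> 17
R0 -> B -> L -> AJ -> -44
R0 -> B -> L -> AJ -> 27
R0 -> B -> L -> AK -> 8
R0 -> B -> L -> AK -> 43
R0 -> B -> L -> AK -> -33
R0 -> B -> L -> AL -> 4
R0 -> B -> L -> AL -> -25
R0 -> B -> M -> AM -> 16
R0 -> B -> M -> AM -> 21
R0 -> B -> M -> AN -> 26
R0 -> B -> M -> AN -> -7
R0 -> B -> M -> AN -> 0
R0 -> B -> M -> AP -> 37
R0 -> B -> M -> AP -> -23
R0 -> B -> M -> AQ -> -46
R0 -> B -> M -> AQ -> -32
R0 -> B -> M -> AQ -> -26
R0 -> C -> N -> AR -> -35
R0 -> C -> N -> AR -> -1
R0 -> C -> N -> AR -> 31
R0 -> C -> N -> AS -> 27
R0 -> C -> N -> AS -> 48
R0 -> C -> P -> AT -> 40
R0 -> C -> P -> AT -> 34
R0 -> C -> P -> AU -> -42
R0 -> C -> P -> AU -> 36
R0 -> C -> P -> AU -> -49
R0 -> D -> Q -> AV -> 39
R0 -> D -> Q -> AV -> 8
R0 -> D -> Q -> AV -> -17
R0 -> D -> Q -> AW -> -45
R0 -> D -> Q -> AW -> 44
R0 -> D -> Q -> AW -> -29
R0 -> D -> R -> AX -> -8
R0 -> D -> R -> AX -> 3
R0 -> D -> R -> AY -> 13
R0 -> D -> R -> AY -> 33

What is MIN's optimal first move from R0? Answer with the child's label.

S (MAX): max(-48, 25, 4, 13) = 25
T (MAX): max(8, -2, 16) = 16
U (MAX): max(31, 39, -9) = 39
E (MIN): min(25, 16, 39) = 16
V (MAX): max(-44, -28) = -28
W (MAX): max(-39, -44) = -39
X (MAX): max(43, 48) = 48
Y (MAX): max(-25, -43, 44, 6) = 44
F (MIN): min(-28, -39, 48, 44) = -39
Z (MAX): max(29, -14, 15) = 29
AA (MAX): max(17, -17) = 17
AB (MAX): max(-43, -29, 34) = 34
G (MIN): min(29, 17, 34) = 17
AC (MAX): max(40, -34, -38) = 40
AD (MAX): max(-44, 28) = 28
H (MIN): min(40, 28) = 28
A (MAX): max(16, -39, 17, 28) = 28
AE (MAX): max(2, -19) = 2
AF (MAX): max(-50, -32, -39, 34) = 34
J (MIN): min(2, 34) = 2
AG (MAX): max(45, -49, 21, -48) = 45
AH (MAX): max(-13, -12) = -12
K (MIN): min(45, -12) = -12
AJ (MAX): max(17, -44, 27) = 27
AK (MAX): max(8, 43, -33) = 43
AL (MAX): max(4, -25) = 4
L (MIN): min(27, 43, 4) = 4
AM (MAX): max(16, 21) = 21
AN (MAX): max(26, -7, 0) = 26
AP (MAX): max(37, -23) = 37
AQ (MAX): max(-46, -32, -26) = -26
M (MIN): min(21, 26, 37, -26) = -26
B (MAX): max(2, -12, 4, -26) = 4
AR (MAX): max(-35, -1, 31) = 31
AS (MAX): max(27, 48) = 48
N (MIN): min(31, 48) = 31
AT (MAX): max(40, 34) = 40
AU (MAX): max(-42, 36, -49) = 36
P (MIN): min(40, 36) = 36
C (MAX): max(31, 36) = 36
AV (MAX): max(39, 8, -17) = 39
AW (MAX): max(-45, 44, -29) = 44
Q (MIN): min(39, 44) = 39
AX (MAX): max(-8, 3) = 3
AY (MAX): max(13, 33) = 33
R (MIN): min(3, 33) = 3
D (MAX): max(39, 3) = 39
R0 (MIN): min(28, 4, 36, 39) = 4
MIN at R0 wants the lowest of {A=28, B=4, C=36, D=39}, so chooses B.

B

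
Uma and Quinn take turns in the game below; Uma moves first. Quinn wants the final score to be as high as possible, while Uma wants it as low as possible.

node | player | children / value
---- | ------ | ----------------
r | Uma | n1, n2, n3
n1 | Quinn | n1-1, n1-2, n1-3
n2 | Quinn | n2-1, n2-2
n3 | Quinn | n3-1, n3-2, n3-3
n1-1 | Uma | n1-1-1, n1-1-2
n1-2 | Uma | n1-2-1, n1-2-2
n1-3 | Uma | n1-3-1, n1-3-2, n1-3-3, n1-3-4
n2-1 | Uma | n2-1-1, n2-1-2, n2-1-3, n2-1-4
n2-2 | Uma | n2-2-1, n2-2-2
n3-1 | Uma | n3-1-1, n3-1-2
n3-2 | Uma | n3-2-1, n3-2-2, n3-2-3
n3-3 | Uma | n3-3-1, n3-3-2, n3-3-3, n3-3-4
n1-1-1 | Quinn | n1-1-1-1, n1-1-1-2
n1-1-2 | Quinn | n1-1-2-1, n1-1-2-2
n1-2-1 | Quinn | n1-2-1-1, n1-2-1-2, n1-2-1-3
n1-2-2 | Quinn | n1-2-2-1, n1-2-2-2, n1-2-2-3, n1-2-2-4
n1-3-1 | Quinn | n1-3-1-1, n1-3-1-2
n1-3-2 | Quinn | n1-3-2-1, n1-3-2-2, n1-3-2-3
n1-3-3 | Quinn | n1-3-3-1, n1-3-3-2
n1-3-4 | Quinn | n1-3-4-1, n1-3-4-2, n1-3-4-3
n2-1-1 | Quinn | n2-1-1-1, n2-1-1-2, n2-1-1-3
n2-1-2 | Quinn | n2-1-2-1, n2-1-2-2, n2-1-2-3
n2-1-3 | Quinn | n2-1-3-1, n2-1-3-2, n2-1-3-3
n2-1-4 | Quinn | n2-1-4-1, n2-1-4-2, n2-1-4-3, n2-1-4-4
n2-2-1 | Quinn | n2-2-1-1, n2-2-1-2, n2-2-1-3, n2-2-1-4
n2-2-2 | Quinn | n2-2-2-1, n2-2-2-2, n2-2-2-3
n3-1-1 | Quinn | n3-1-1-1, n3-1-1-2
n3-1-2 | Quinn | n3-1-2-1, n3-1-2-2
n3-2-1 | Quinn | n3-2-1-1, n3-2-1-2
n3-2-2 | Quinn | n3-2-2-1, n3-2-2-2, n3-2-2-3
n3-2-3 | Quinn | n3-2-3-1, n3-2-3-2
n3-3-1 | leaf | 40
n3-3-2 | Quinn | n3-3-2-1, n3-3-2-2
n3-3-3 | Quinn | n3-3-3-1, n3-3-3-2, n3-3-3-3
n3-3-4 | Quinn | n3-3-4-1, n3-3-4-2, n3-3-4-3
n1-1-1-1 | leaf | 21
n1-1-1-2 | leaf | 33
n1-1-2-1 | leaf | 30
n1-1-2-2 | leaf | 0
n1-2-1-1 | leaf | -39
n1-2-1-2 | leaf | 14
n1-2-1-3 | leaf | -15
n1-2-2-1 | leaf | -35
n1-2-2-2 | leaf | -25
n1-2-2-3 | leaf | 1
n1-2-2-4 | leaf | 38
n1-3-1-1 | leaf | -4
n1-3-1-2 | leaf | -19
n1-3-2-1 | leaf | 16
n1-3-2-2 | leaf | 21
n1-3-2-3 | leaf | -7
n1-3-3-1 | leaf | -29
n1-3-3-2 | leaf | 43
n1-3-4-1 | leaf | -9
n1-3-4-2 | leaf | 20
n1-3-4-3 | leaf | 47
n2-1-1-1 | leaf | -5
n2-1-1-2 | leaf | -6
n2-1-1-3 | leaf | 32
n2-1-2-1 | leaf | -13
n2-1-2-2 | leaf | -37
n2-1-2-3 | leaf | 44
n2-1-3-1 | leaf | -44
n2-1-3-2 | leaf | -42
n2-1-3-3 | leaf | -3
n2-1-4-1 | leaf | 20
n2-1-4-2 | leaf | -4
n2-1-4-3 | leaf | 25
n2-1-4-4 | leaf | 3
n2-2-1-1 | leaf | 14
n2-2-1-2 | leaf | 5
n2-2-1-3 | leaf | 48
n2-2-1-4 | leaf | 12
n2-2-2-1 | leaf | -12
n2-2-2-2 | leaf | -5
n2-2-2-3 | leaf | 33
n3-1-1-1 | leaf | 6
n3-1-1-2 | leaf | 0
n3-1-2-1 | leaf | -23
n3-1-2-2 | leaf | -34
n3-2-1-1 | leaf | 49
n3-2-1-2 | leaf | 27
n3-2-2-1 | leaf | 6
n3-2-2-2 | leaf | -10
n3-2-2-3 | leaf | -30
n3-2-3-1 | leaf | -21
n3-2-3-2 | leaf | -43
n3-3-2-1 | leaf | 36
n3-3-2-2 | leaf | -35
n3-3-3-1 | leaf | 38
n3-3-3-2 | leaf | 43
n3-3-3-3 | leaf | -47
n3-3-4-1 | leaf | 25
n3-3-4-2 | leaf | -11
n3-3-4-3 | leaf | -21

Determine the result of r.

n1-1-1 (Quinn): max(21, 33) = 33
n1-1-2 (Quinn): max(30, 0) = 30
n1-1 (Uma): min(33, 30) = 30
n1-2-1 (Quinn): max(-39, 14, -15) = 14
n1-2-2 (Quinn): max(-35, -25, 1, 38) = 38
n1-2 (Uma): min(14, 38) = 14
n1-3-1 (Quinn): max(-4, -19) = -4
n1-3-2 (Quinn): max(16, 21, -7) = 21
n1-3-3 (Quinn): max(-29, 43) = 43
n1-3-4 (Quinn): max(-9, 20, 47) = 47
n1-3 (Uma): min(-4, 21, 43, 47) = -4
n1 (Quinn): max(30, 14, -4) = 30
n2-1-1 (Quinn): max(-5, -6, 32) = 32
n2-1-2 (Quinn): max(-13, -37, 44) = 44
n2-1-3 (Quinn): max(-44, -42, -3) = -3
n2-1-4 (Quinn): max(20, -4, 25, 3) = 25
n2-1 (Uma): min(32, 44, -3, 25) = -3
n2-2-1 (Quinn): max(14, 5, 48, 12) = 48
n2-2-2 (Quinn): max(-12, -5, 33) = 33
n2-2 (Uma): min(48, 33) = 33
n2 (Quinn): max(-3, 33) = 33
n3-1-1 (Quinn): max(6, 0) = 6
n3-1-2 (Quinn): max(-23, -34) = -23
n3-1 (Uma): min(6, -23) = -23
n3-2-1 (Quinn): max(49, 27) = 49
n3-2-2 (Quinn): max(6, -10, -30) = 6
n3-2-3 (Quinn): max(-21, -43) = -21
n3-2 (Uma): min(49, 6, -21) = -21
n3-3-2 (Quinn): max(36, -35) = 36
n3-3-3 (Quinn): max(38, 43, -47) = 43
n3-3-4 (Quinn): max(25, -11, -21) = 25
n3-3 (Uma): min(40, 36, 43, 25) = 25
n3 (Quinn): max(-23, -21, 25) = 25
r (Uma): min(30, 33, 25) = 25

25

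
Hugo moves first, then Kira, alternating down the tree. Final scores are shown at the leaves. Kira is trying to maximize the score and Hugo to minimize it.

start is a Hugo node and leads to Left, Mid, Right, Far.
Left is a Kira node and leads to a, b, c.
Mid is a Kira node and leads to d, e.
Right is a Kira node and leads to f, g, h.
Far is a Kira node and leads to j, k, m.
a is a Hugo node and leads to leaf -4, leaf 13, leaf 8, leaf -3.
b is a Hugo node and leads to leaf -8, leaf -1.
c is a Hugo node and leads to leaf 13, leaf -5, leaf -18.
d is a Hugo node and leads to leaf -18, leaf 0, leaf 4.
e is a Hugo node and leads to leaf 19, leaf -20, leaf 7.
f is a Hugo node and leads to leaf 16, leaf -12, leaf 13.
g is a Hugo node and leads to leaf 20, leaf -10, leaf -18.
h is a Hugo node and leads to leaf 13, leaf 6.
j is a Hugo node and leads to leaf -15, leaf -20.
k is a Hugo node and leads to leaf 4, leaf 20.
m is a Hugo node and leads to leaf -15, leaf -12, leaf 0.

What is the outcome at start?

a (Hugo): min(-4, 13, 8, -3) = -4
b (Hugo): min(-8, -1) = -8
c (Hugo): min(13, -5, -18) = -18
Left (Kira): max(-4, -8, -18) = -4
d (Hugo): min(-18, 0, 4) = -18
e (Hugo): min(19, -20, 7) = -20
Mid (Kira): max(-18, -20) = -18
f (Hugo): min(16, -12, 13) = -12
g (Hugo): min(20, -10, -18) = -18
h (Hugo): min(13, 6) = 6
Right (Kira): max(-12, -18, 6) = 6
j (Hugo): min(-15, -20) = -20
k (Hugo): min(4, 20) = 4
m (Hugo): min(-15, -12, 0) = -15
Far (Kira): max(-20, 4, -15) = 4
start (Hugo): min(-4, -18, 6, 4) = -18

-18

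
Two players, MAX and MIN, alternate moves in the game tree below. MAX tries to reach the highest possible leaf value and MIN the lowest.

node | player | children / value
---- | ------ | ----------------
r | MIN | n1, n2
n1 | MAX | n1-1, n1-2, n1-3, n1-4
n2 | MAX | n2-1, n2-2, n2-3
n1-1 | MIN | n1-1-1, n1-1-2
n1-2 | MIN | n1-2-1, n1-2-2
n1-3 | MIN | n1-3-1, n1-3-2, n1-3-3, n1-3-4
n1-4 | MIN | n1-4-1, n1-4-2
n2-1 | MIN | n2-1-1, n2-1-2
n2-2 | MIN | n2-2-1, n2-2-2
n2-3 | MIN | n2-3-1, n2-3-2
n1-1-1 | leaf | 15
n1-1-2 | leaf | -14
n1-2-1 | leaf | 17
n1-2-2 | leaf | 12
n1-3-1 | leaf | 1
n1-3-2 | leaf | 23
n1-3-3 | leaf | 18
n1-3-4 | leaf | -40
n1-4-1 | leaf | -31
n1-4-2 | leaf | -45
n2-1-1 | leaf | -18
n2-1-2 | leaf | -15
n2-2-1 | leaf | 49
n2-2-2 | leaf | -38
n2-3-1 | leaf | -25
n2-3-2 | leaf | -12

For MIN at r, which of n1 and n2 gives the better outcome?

n1-1 (MIN): min(15, -14) = -14
n1-2 (MIN): min(17, 12) = 12
n1-3 (MIN): min(1, 23, 18, -40) = -40
n1-4 (MIN): min(-31, -45) = -45
n1 (MAX): max(-14, 12, -40, -45) = 12
n2-1 (MIN): min(-18, -15) = -18
n2-2 (MIN): min(49, -38) = -38
n2-3 (MIN): min(-25, -12) = -25
n2 (MAX): max(-18, -38, -25) = -18
MIN prefers the lower value; n1=12, n2=-18. n2 is better since -18 < 12.

n2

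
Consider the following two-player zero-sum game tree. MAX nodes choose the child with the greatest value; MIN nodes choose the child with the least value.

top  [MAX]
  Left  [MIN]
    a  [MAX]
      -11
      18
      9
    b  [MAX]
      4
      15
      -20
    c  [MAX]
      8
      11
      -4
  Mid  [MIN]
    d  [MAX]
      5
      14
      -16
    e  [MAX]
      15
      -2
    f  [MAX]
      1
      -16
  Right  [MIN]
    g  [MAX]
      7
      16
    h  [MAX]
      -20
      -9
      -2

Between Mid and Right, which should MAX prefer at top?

Mid

d (MAX): max(5, 14, -16) = 14
e (MAX): max(15, -2) = 15
f (MAX): max(1, -16) = 1
Mid (MIN): min(14, 15, 1) = 1
g (MAX): max(7, 16) = 16
h (MAX): max(-20, -9, -2) = -2
Right (MIN): min(16, -2) = -2
MAX prefers the higher value; Mid=1, Right=-2. Mid is better since 1 > -2.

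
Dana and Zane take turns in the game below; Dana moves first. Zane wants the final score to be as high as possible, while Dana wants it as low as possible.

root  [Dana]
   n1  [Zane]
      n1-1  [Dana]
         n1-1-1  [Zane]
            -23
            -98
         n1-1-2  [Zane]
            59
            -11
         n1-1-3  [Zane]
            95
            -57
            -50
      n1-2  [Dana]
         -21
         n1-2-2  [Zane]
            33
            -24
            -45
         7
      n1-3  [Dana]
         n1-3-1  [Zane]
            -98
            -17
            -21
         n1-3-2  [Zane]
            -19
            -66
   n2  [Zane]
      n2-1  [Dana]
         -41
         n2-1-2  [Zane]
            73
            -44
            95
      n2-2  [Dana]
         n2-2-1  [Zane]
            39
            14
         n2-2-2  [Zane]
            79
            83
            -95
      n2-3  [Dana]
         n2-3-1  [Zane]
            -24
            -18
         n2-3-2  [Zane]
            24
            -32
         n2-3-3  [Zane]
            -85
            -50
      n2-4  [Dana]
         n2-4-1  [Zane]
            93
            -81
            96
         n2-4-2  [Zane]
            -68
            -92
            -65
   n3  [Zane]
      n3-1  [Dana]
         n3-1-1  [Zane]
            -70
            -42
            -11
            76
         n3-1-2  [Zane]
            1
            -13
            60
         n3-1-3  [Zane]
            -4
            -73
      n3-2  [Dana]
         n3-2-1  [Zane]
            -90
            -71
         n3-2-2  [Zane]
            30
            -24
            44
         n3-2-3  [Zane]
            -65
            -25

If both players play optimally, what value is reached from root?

n1-1-1 (Zane): max(-23, -98) = -23
n1-1-2 (Zane): max(59, -11) = 59
n1-1-3 (Zane): max(95, -57, -50) = 95
n1-1 (Dana): min(-23, 59, 95) = -23
n1-2-2 (Zane): max(33, -24, -45) = 33
n1-2 (Dana): min(-21, 33, 7) = -21
n1-3-1 (Zane): max(-98, -17, -21) = -17
n1-3-2 (Zane): max(-19, -66) = -19
n1-3 (Dana): min(-17, -19) = -19
n1 (Zane): max(-23, -21, -19) = -19
n2-1-2 (Zane): max(73, -44, 95) = 95
n2-1 (Dana): min(-41, 95) = -41
n2-2-1 (Zane): max(39, 14) = 39
n2-2-2 (Zane): max(79, 83, -95) = 83
n2-2 (Dana): min(39, 83) = 39
n2-3-1 (Zane): max(-24, -18) = -18
n2-3-2 (Zane): max(24, -32) = 24
n2-3-3 (Zane): max(-85, -50) = -50
n2-3 (Dana): min(-18, 24, -50) = -50
n2-4-1 (Zane): max(93, -81, 96) = 96
n2-4-2 (Zane): max(-68, -92, -65) = -65
n2-4 (Dana): min(96, -65) = -65
n2 (Zane): max(-41, 39, -50, -65) = 39
n3-1-1 (Zane): max(-70, -42, -11, 76) = 76
n3-1-2 (Zane): max(1, -13, 60) = 60
n3-1-3 (Zane): max(-4, -73) = -4
n3-1 (Dana): min(76, 60, -4) = -4
n3-2-1 (Zane): max(-90, -71) = -71
n3-2-2 (Zane): max(30, -24, 44) = 44
n3-2-3 (Zane): max(-65, -25) = -25
n3-2 (Dana): min(-71, 44, -25) = -71
n3 (Zane): max(-4, -71) = -4
root (Dana): min(-19, 39, -4) = -19

-19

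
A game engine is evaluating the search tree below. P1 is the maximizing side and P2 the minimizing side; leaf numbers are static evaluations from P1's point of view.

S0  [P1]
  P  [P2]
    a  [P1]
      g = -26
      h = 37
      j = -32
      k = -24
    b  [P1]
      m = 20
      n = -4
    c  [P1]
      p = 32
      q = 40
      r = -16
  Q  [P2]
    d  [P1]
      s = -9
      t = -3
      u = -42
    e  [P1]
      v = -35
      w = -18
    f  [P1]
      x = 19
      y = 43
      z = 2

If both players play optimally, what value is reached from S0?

20

a (P1): max(-26, 37, -32, -24) = 37
b (P1): max(20, -4) = 20
c (P1): max(32, 40, -16) = 40
P (P2): min(37, 20, 40) = 20
d (P1): max(-9, -3, -42) = -3
e (P1): max(-35, -18) = -18
f (P1): max(19, 43, 2) = 43
Q (P2): min(-3, -18, 43) = -18
S0 (P1): max(20, -18) = 20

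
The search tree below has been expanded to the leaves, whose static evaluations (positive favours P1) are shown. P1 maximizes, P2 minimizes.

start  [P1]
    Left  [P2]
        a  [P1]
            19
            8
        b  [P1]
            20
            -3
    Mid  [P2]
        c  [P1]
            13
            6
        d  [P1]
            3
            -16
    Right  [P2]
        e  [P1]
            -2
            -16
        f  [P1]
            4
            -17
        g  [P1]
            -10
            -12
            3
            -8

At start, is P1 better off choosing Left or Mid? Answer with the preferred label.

Left

a (P1): max(19, 8) = 19
b (P1): max(20, -3) = 20
Left (P2): min(19, 20) = 19
c (P1): max(13, 6) = 13
d (P1): max(3, -16) = 3
Mid (P2): min(13, 3) = 3
P1 prefers the higher value; Left=19, Mid=3. Left is better since 19 > 3.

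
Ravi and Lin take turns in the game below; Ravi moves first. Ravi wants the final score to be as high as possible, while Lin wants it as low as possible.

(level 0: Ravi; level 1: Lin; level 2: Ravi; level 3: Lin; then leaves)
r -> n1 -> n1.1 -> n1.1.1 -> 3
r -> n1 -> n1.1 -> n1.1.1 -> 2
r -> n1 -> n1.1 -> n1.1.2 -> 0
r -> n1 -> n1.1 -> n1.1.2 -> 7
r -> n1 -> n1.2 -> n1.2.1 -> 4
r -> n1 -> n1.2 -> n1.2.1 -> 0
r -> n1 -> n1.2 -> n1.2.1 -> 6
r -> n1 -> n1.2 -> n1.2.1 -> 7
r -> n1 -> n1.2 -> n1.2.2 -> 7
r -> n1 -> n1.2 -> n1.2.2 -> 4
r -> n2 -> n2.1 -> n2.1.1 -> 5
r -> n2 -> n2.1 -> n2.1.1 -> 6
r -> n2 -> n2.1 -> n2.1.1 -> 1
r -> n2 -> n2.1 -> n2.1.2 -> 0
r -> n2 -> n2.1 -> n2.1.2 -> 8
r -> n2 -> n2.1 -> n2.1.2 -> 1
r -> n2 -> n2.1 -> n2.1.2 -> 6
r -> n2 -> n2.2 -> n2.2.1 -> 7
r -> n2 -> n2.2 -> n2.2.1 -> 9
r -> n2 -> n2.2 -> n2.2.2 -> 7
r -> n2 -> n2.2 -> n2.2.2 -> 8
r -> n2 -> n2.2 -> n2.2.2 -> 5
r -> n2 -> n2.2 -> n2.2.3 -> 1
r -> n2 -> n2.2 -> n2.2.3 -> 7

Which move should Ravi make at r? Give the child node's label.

n1.1.1 (Lin): min(3, 2) = 2
n1.1.2 (Lin): min(0, 7) = 0
n1.1 (Ravi): max(2, 0) = 2
n1.2.1 (Lin): min(4, 0, 6, 7) = 0
n1.2.2 (Lin): min(7, 4) = 4
n1.2 (Ravi): max(0, 4) = 4
n1 (Lin): min(2, 4) = 2
n2.1.1 (Lin): min(5, 6, 1) = 1
n2.1.2 (Lin): min(0, 8, 1, 6) = 0
n2.1 (Ravi): max(1, 0) = 1
n2.2.1 (Lin): min(7, 9) = 7
n2.2.2 (Lin): min(7, 8, 5) = 5
n2.2.3 (Lin): min(1, 7) = 1
n2.2 (Ravi): max(7, 5, 1) = 7
n2 (Lin): min(1, 7) = 1
r (Ravi): max(2, 1) = 2
Ravi at r wants the highest of {n1=2, n2=1}, so chooses n1.

n1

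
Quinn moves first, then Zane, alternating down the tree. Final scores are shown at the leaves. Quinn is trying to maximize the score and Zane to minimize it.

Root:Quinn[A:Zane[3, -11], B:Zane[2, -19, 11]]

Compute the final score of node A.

-11

A (Zane): min(3, -11) = -11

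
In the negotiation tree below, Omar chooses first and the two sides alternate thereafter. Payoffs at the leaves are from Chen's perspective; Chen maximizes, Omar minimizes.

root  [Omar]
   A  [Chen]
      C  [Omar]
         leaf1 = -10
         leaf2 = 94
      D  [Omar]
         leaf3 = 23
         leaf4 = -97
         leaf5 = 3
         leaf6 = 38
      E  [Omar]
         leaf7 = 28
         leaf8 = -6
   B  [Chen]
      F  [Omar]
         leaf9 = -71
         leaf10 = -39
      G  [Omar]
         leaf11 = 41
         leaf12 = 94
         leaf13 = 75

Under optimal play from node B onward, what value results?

41

F (Omar): min(-71, -39) = -71
G (Omar): min(41, 94, 75) = 41
B (Chen): max(-71, 41) = 41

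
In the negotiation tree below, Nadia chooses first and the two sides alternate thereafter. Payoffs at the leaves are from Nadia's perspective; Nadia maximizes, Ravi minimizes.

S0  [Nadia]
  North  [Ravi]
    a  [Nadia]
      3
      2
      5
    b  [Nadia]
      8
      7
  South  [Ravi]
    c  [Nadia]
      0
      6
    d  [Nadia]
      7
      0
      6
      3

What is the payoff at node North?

a (Nadia): max(3, 2, 5) = 5
b (Nadia): max(8, 7) = 8
North (Ravi): min(5, 8) = 5

5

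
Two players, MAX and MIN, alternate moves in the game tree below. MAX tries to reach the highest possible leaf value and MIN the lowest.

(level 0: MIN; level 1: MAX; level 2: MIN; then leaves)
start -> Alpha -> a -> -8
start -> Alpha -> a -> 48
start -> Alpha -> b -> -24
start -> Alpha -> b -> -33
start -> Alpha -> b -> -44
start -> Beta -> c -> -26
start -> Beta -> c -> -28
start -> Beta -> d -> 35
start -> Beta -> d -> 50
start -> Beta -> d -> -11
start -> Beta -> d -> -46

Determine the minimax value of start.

-28

a (MIN): min(-8, 48) = -8
b (MIN): min(-24, -33, -44) = -44
Alpha (MAX): max(-8, -44) = -8
c (MIN): min(-26, -28) = -28
d (MIN): min(35, 50, -11, -46) = -46
Beta (MAX): max(-28, -46) = -28
start (MIN): min(-8, -28) = -28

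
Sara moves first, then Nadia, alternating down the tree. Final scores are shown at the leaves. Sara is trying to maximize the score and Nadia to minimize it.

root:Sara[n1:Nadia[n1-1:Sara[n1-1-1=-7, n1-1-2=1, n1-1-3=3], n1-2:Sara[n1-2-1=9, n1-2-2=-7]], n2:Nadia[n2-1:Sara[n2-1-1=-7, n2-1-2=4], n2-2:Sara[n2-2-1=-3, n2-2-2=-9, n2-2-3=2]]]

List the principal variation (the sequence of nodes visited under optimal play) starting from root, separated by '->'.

root -> n1 -> n1-1 -> n1-1-3

n1-1 (Sara): max(-7, 1, 3) = 3
n1-2 (Sara): max(9, -7) = 9
n1 (Nadia): min(3, 9) = 3
n2-1 (Sara): max(-7, 4) = 4
n2-2 (Sara): max(-3, -9, 2) = 2
n2 (Nadia): min(4, 2) = 2
root (Sara): max(3, 2) = 3
At root, Sara picks n1 (highest: 3).
At n1, Nadia picks n1-1 (lowest: 3).
At n1-1, Sara picks n1-1-3 (highest: 3).
Terminal value 3.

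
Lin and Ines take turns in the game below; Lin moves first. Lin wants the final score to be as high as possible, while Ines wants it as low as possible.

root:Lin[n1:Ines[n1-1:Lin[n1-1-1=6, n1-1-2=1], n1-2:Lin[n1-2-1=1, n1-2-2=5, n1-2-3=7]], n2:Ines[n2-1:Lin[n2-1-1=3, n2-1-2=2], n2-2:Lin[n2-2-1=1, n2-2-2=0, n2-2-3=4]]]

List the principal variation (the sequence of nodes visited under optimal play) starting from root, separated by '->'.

root -> n1 -> n1-1 -> n1-1-1

n1-1 (Lin): max(6, 1) = 6
n1-2 (Lin): max(1, 5, 7) = 7
n1 (Ines): min(6, 7) = 6
n2-1 (Lin): max(3, 2) = 3
n2-2 (Lin): max(1, 0, 4) = 4
n2 (Ines): min(3, 4) = 3
root (Lin): max(6, 3) = 6
At root, Lin picks n1 (highest: 6).
At n1, Ines picks n1-1 (lowest: 6).
At n1-1, Lin picks n1-1-1 (highest: 6).
Terminal value 6.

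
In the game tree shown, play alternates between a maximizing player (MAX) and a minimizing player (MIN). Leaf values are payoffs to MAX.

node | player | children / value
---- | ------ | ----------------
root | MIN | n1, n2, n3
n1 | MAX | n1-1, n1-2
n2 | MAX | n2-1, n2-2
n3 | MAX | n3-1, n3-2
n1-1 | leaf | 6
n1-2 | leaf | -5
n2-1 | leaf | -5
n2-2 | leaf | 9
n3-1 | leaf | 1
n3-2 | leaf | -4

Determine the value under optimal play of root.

1

n1 (MAX): max(6, -5) = 6
n2 (MAX): max(-5, 9) = 9
n3 (MAX): max(1, -4) = 1
root (MIN): min(6, 9, 1) = 1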